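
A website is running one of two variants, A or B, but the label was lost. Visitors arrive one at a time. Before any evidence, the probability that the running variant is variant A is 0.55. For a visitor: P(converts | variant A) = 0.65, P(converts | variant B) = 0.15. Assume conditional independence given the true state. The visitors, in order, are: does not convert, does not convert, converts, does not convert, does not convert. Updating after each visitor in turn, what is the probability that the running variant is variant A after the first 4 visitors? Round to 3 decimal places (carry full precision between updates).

0.270

Apply Bayes' rule sequentially, carrying P(A) forward.
After 'does not convert': P(A) = 0.35·0.5500 / (0.35·0.5500 + 0.85·0.4500) ≈ 0.3348
After 'does not convert': P(A) = 0.35·0.3348 / (0.35·0.3348 + 0.85·0.6652) ≈ 0.1717
After 'converts': P(A) = 0.65·0.1717 / (0.65·0.1717 + 0.15·0.8283) ≈ 0.4731
After 'does not convert': P(A) = 0.35·0.4731 / (0.35·0.4731 + 0.85·0.5269) ≈ 0.2699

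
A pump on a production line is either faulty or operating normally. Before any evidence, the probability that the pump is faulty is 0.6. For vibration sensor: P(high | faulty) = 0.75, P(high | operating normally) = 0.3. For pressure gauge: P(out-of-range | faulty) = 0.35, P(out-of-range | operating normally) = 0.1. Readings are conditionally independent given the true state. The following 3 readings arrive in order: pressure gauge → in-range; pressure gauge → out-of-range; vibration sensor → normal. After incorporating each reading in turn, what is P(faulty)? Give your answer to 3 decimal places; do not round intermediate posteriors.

0.575

After pressure gauge='in-range': P(faulty) = 0.65·0.6000 / (0.65·0.6000 + 0.9·0.4000) ≈ 0.5200
After pressure gauge='out-of-range': P(faulty) = 0.35·0.5200 / (0.35·0.5200 + 0.1·0.4800) ≈ 0.7913
After vibration sensor='normal': P(faulty) = 0.25·0.7913 / (0.25·0.7913 + 0.7·0.2087) ≈ 0.5752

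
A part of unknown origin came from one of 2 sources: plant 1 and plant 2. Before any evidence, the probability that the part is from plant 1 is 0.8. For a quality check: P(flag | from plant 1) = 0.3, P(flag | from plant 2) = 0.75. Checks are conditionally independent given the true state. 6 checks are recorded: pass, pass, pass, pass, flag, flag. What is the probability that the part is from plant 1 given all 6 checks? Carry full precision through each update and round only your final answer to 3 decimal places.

0.975

After 'pass': P(plant 1) = 0.7·0.8000 / (0.7·0.8000 + 0.25·0.2000) ≈ 0.9180
After 'pass': P(plant 1) = 0.7·0.9180 / (0.7·0.9180 + 0.25·0.0820) ≈ 0.9691
After 'pass': P(plant 1) = 0.7·0.9691 / (0.7·0.9691 + 0.25·0.0309) ≈ 0.9887
After 'pass': P(plant 1) = 0.7·0.9887 / (0.7·0.9887 + 0.25·0.0113) ≈ 0.9959
After 'flag': P(plant 1) = 0.3·0.9959 / (0.3·0.9959 + 0.75·0.0041) ≈ 0.9899
After 'flag': P(plant 1) = 0.3·0.9899 / (0.3·0.9899 + 0.75·0.0101) ≈ 0.9752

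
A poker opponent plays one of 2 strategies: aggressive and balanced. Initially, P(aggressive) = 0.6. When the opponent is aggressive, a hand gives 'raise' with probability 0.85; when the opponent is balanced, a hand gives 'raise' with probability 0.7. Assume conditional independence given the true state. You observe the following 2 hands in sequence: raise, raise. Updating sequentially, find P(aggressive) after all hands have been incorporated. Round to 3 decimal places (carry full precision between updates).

0.689

After 'raise': P(aggressive) = 0.85·0.6000 / (0.85·0.6000 + 0.7·0.4000) ≈ 0.6456
After 'raise': P(aggressive) = 0.85·0.6456 / (0.85·0.6456 + 0.7·0.3544) ≈ 0.6886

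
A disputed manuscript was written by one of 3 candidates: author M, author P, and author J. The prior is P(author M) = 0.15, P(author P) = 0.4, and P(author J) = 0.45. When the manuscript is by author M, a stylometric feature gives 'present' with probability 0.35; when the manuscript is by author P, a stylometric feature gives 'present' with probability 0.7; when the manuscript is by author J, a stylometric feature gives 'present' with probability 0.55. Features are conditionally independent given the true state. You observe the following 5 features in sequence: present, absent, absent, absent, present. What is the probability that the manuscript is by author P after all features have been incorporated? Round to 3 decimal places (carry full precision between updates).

After 'present': normaliser = 0.35·0.1500 + 0.7·0.4000 + 0.55·0.4500; P(author M) ≈ 0.0905, P(author P) ≈ 0.4828, P(author J) ≈ 0.4267
After 'absent': normaliser = 0.65·0.0905 + 0.3·0.4828 + 0.45·0.4267; P(author M) ≈ 0.1487, P(author P) ≈ 0.3660, P(author J) ≈ 0.4853
After 'absent': normaliser = 0.65·0.1487 + 0.3·0.3660 + 0.45·0.4853; P(author M) ≈ 0.2275, P(author P) ≈ 0.2585, P(author J) ≈ 0.5140
After 'absent': normaliser = 0.65·0.2275 + 0.3·0.2585 + 0.45·0.5140; P(author M) ≈ 0.3238, P(author P) ≈ 0.1698, P(author J) ≈ 0.5065
After 'present': normaliser = 0.35·0.3238 + 0.7·0.1698 + 0.55·0.5065; P(author M) ≈ 0.2219, P(author P) ≈ 0.2327, P(author J) ≈ 0.5454

0.233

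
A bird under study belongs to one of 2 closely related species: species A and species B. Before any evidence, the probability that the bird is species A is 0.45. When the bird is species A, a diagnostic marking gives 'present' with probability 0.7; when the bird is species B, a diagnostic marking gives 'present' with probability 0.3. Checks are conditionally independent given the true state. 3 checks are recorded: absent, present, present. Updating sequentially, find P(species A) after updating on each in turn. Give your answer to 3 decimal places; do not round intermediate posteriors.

0.656

After 'absent': P(species A) = 0.3·0.4500 / (0.3·0.4500 + 0.7·0.5500) ≈ 0.2596
After 'present': P(species A) = 0.7·0.2596 / (0.7·0.2596 + 0.3·0.7404) ≈ 0.4500
After 'present': P(species A) = 0.7·0.4500 / (0.7·0.4500 + 0.3·0.5500) ≈ 0.6562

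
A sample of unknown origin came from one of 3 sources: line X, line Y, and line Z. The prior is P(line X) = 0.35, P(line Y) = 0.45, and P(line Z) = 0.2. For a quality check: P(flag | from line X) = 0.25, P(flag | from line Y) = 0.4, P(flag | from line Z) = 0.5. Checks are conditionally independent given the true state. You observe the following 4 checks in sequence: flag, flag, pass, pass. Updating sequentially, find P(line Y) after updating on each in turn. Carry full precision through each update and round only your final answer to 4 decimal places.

Each posterior becomes the prior for the next update.
After 'flag': normaliser = 0.25·0.3500 + 0.4·0.4500 + 0.5·0.2000; P(line X) ≈ 0.2381, P(line Y) ≈ 0.4898, P(line Z) ≈ 0.2721
After 'flag': normaliser = 0.25·0.2381 + 0.4·0.4898 + 0.5·0.2721; P(line X) ≈ 0.1520, P(line Y) ≈ 0.5004, P(line Z) ≈ 0.3475
After 'pass': normaliser = 0.75·0.1520 + 0.6·0.5004 + 0.5·0.3475; P(line X) ≈ 0.1939, P(line Y) ≈ 0.5106, P(line Z) ≈ 0.2955
After 'pass': normaliser = 0.75·0.1939 + 0.6·0.5106 + 0.5·0.2955; P(line X) ≈ 0.2426, P(line Y) ≈ 0.5110, P(line Z) ≈ 0.2464

0.5110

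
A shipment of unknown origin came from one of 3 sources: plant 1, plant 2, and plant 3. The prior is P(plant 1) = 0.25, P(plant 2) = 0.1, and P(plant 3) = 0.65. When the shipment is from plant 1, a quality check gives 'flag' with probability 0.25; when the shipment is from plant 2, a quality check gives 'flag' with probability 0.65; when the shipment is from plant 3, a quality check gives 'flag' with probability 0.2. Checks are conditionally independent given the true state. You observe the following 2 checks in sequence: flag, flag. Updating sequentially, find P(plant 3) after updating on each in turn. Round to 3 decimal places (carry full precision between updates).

Apply Bayes' rule sequentially, carrying P(plant 3) forward.
After 'flag': normaliser = 0.25·0.2500 + 0.65·0.1000 + 0.2·0.6500; P(plant 1) ≈ 0.2427, P(plant 2) ≈ 0.2524, P(plant 3) ≈ 0.5049
After 'flag': normaliser = 0.25·0.2427 + 0.65·0.2524 + 0.2·0.5049; P(plant 1) ≈ 0.1863, P(plant 2) ≈ 0.5037, P(plant 3) ≈ 0.3100

0.310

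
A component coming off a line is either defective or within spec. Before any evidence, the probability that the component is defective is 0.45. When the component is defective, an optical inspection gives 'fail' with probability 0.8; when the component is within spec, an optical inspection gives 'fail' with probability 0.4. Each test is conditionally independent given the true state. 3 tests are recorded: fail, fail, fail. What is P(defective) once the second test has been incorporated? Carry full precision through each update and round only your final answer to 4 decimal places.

Apply Bayes' rule sequentially, carrying P(defective) forward.
After 'fail': P(defective) = 0.8·0.4500 / (0.8·0.4500 + 0.4·0.5500) ≈ 0.6207
After 'fail': P(defective) = 0.8·0.6207 / (0.8·0.6207 + 0.4·0.3793) ≈ 0.7660

0.7660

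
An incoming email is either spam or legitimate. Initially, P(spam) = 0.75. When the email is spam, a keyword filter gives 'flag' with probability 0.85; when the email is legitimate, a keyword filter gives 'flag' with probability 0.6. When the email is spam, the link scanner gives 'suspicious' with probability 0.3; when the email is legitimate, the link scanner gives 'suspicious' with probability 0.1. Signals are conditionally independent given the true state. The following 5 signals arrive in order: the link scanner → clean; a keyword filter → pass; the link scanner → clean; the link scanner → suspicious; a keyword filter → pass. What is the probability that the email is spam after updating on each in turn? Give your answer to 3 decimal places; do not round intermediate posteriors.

Apply Bayes' rule sequentially, carrying P(spam) forward.
After the link scanner='clean': P(spam) = 0.7·0.7500 / (0.7·0.7500 + 0.9·0.2500) ≈ 0.7000
After a keyword filter='pass': P(spam) = 0.15·0.7000 / (0.15·0.7000 + 0.4·0.3000) ≈ 0.4667
After the link scanner='clean': P(spam) = 0.7·0.4667 / (0.7·0.4667 + 0.9·0.5333) ≈ 0.4050
After the link scanner='suspicious': P(spam) = 0.3·0.4050 / (0.3·0.4050 + 0.1·0.5950) ≈ 0.6712
After a keyword filter='pass': P(spam) = 0.15·0.6712 / (0.15·0.6712 + 0.4·0.3288) ≈ 0.4336

0.434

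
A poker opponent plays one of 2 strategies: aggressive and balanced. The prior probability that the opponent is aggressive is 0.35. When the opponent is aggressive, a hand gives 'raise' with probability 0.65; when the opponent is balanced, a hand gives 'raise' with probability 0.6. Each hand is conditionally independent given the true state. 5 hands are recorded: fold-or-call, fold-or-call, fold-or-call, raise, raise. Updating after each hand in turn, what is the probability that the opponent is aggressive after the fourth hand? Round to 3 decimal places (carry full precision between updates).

After 'fold-or-call': P(aggressive) = 0.35·0.3500 / (0.35·0.3500 + 0.4·0.6500) ≈ 0.3203
After 'fold-or-call': P(aggressive) = 0.35·0.3203 / (0.35·0.3203 + 0.4·0.6797) ≈ 0.2919
After 'fold-or-call': P(aggressive) = 0.35·0.2919 / (0.35·0.2919 + 0.4·0.7081) ≈ 0.2651
After 'raise': P(aggressive) = 0.65·0.2651 / (0.65·0.2651 + 0.6·0.7349) ≈ 0.2810

0.281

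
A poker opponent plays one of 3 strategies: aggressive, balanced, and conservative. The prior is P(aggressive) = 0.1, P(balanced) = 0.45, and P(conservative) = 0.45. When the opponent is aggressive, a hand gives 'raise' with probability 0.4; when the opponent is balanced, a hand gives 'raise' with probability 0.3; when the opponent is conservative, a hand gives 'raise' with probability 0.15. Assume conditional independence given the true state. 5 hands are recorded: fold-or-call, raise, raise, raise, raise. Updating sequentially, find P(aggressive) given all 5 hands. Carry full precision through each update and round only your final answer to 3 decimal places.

Apply Bayes' rule sequentially, carrying P(aggressive) forward.
After 'fold-or-call': normaliser = 0.6·0.1000 + 0.7·0.4500 + 0.85·0.4500; P(aggressive) ≈ 0.0792, P(balanced) ≈ 0.4158, P(conservative) ≈ 0.5050
After 'raise': normaliser = 0.4·0.0792 + 0.3·0.4158 + 0.15·0.5050; P(aggressive) ≈ 0.1365, P(balanced) ≈ 0.5373, P(conservative) ≈ 0.3262
After 'raise': normaliser = 0.4·0.1365 + 0.3·0.5373 + 0.15·0.3262; P(aggressive) ≈ 0.2062, P(balanced) ≈ 0.6089, P(conservative) ≈ 0.1849
After 'raise': normaliser = 0.4·0.2062 + 0.3·0.6089 + 0.15·0.1849; P(aggressive) ≈ 0.2816, P(balanced) ≈ 0.6237, P(conservative) ≈ 0.0947
After 'raise': normaliser = 0.4·0.2816 + 0.3·0.6237 + 0.15·0.0947; P(aggressive) ≈ 0.3588, P(balanced) ≈ 0.5960, P(conservative) ≈ 0.0452

0.359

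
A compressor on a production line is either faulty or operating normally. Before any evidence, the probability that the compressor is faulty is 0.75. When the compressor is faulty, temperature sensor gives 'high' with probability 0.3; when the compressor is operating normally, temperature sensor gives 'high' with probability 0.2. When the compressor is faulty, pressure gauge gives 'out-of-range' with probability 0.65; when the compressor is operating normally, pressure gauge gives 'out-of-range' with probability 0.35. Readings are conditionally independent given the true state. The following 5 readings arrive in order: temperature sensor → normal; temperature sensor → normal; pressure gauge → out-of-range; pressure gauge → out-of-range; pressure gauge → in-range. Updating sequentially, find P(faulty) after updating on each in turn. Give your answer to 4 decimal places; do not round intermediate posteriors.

0.8101

After temperature sensor='normal': P(faulty) = 0.7·0.7500 / (0.7·0.7500 + 0.8·0.2500) ≈ 0.7241
After temperature sensor='normal': P(faulty) = 0.7·0.7241 / (0.7·0.7241 + 0.8·0.2759) ≈ 0.6967
After pressure gauge='out-of-range': P(faulty) = 0.65·0.6967 / (0.65·0.6967 + 0.35·0.3033) ≈ 0.8101
After pressure gauge='out-of-range': P(faulty) = 0.65·0.8101 / (0.65·0.8101 + 0.35·0.1899) ≈ 0.8879
After pressure gauge='in-range': P(faulty) = 0.35·0.8879 / (0.35·0.8879 + 0.65·0.1121) ≈ 0.8101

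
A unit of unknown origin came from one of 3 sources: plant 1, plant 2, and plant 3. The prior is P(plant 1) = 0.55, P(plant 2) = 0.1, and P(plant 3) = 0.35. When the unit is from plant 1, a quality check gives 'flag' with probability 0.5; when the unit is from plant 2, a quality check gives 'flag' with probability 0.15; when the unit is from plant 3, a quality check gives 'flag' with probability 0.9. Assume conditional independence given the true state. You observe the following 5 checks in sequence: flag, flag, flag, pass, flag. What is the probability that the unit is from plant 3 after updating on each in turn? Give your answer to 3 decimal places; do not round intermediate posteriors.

After 'flag': normaliser = 0.5·0.5500 + 0.15·0.1000 + 0.9·0.3500; P(plant 1) ≈ 0.4545, P(plant 2) ≈ 0.0248, P(plant 3) ≈ 0.5207
After 'flag': normaliser = 0.5·0.4545 + 0.15·0.0248 + 0.9·0.5207; P(plant 1) ≈ 0.3249, P(plant 2) ≈ 0.0053, P(plant 3) ≈ 0.6698
After 'flag': normaliser = 0.5·0.3249 + 0.15·0.0053 + 0.9·0.6698; P(plant 1) ≈ 0.2120, P(plant 2) ≈ 0.0010, P(plant 3) ≈ 0.7869
After 'pass': normaliser = 0.5·0.2120 + 0.85·0.0010 + 0.1·0.7869; P(plant 1) ≈ 0.5712, P(plant 2) ≈ 0.0048, P(plant 3) ≈ 0.4240
After 'flag': normaliser = 0.5·0.5712 + 0.15·0.0048 + 0.9·0.4240; P(plant 1) ≈ 0.4276, P(plant 2) ≈ 0.0011, P(plant 3) ≈ 0.5713

0.571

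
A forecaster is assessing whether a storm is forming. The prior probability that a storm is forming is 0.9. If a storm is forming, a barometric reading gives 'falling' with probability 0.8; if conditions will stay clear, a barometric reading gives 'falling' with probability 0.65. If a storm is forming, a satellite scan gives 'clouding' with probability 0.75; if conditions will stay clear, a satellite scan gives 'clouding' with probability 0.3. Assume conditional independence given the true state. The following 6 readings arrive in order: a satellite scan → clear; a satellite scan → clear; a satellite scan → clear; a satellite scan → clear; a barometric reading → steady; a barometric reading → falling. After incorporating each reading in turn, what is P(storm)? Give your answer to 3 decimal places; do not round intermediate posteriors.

0.093

After a satellite scan='clear': P(storm) = 0.25·0.9000 / (0.25·0.9000 + 0.7·0.1000) ≈ 0.7627
After a satellite scan='clear': P(storm) = 0.25·0.7627 / (0.25·0.7627 + 0.7·0.2373) ≈ 0.5344
After a satellite scan='clear': P(storm) = 0.25·0.5344 / (0.25·0.5344 + 0.7·0.4656) ≈ 0.2908
After a satellite scan='clear': P(storm) = 0.25·0.2908 / (0.25·0.2908 + 0.7·0.7092) ≈ 0.1277
After a barometric reading='steady': P(storm) = 0.2·0.1277 / (0.2·0.1277 + 0.35·0.8723) ≈ 0.0772
After a barometric reading='falling': P(storm) = 0.8·0.0772 / (0.8·0.0772 + 0.65·0.9228) ≈ 0.0934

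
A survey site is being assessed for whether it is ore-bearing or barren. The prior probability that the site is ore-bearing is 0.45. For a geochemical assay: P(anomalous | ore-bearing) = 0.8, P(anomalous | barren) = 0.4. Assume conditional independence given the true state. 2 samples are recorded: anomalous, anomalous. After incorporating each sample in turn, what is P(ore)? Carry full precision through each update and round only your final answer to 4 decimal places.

0.7660

After 'anomalous': P(ore) = 0.8·0.4500 / (0.8·0.4500 + 0.4·0.5500) ≈ 0.6207
After 'anomalous': P(ore) = 0.8·0.6207 / (0.8·0.6207 + 0.4·0.3793) ≈ 0.7660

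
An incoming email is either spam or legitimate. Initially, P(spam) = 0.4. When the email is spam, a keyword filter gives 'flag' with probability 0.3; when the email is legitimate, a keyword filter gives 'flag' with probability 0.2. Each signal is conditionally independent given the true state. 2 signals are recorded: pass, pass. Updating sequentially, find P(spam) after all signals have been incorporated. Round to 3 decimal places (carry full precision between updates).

0.338

Apply Bayes' rule sequentially, carrying P(spam) forward.
After 'pass': P(spam) = 0.7·0.4000 / (0.7·0.4000 + 0.8·0.6000) ≈ 0.3684
After 'pass': P(spam) = 0.7·0.3684 / (0.7·0.3684 + 0.8·0.6316) ≈ 0.3379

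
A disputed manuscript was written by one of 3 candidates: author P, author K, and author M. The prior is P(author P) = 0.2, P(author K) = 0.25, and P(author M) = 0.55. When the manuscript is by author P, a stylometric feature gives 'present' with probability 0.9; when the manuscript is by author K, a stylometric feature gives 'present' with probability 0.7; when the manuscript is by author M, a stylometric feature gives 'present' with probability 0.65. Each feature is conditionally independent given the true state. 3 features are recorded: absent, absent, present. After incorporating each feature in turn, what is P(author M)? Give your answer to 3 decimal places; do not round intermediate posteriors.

0.714

After 'absent': normaliser = 0.1·0.2000 + 0.3·0.2500 + 0.35·0.5500; P(author P) ≈ 0.0696, P(author K) ≈ 0.2609, P(author M) ≈ 0.6696
After 'absent': normaliser = 0.1·0.0696 + 0.3·0.2609 + 0.35·0.6696; P(author P) ≈ 0.0218, P(author K) ≈ 0.2449, P(author M) ≈ 0.7333
After 'present': normaliser = 0.9·0.0218 + 0.7·0.2449 + 0.65·0.7333; P(author P) ≈ 0.0293, P(author K) ≈ 0.2567, P(author M) ≈ 0.7139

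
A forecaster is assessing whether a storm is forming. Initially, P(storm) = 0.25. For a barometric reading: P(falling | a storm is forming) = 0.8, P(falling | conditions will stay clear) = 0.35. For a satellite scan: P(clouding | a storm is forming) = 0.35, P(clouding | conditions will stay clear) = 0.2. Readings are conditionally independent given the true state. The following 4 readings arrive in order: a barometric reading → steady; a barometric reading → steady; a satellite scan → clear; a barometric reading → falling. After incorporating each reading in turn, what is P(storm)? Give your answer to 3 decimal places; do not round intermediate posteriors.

0.055

Each posterior becomes the prior for the next update.
After a barometric reading='steady': P(storm) = 0.2·0.2500 / (0.2·0.2500 + 0.65·0.7500) ≈ 0.0930
After a barometric reading='steady': P(storm) = 0.2·0.0930 / (0.2·0.0930 + 0.65·0.9070) ≈ 0.0306
After a satellite scan='clear': P(storm) = 0.65·0.0306 / (0.65·0.0306 + 0.8·0.9694) ≈ 0.0250
After a barometric reading='falling': P(storm) = 0.8·0.0250 / (0.8·0.0250 + 0.35·0.9750) ≈ 0.0554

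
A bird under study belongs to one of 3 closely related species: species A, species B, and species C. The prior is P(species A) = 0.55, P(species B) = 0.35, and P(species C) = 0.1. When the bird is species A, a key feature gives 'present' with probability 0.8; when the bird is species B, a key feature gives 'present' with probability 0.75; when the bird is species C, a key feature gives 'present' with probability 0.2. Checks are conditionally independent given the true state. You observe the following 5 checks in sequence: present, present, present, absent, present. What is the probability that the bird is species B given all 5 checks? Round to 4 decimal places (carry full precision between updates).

0.3799

After 'present': normaliser = 0.8·0.5500 + 0.75·0.3500 + 0.2·0.1000; P(species A) ≈ 0.6090, P(species B) ≈ 0.3633, P(species C) ≈ 0.0277
After 'present': normaliser = 0.8·0.6090 + 0.75·0.3633 + 0.2·0.0277; P(species A) ≈ 0.6367, P(species B) ≈ 0.3561, P(species C) ≈ 0.0072
After 'present': normaliser = 0.8·0.6367 + 0.75·0.3561 + 0.2·0.0072; P(species A) ≈ 0.6548, P(species B) ≈ 0.3433, P(species C) ≈ 0.0019
After 'absent': normaliser = 0.2·0.6548 + 0.25·0.3433 + 0.8·0.0019; P(species A) ≈ 0.6000, P(species B) ≈ 0.3932, P(species C) ≈ 0.0068
After 'present': normaliser = 0.8·0.6000 + 0.75·0.3932 + 0.2·0.0068; P(species A) ≈ 0.6183, P(species B) ≈ 0.3799, P(species C) ≈ 0.0018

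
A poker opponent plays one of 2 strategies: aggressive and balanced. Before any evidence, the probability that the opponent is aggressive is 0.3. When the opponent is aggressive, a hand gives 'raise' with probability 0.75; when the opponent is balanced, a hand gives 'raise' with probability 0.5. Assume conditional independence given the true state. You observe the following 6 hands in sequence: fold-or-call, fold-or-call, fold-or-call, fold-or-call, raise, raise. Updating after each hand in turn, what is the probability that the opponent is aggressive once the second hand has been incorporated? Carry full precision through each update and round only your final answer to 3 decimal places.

Each posterior becomes the prior for the next update.
After 'fold-or-call': P(aggressive) = 0.25·0.3000 / (0.25·0.3000 + 0.5·0.7000) ≈ 0.1765
After 'fold-or-call': P(aggressive) = 0.25·0.1765 / (0.25·0.1765 + 0.5·0.8235) ≈ 0.0968

0.097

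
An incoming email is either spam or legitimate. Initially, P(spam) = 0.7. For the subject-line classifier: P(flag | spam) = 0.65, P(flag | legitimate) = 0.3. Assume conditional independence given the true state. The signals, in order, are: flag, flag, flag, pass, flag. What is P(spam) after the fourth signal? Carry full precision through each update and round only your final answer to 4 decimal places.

0.9223

After 'flag': P(spam) = 0.65·0.7000 / (0.65·0.7000 + 0.3·0.3000) ≈ 0.8349
After 'flag': P(spam) = 0.65·0.8349 / (0.65·0.8349 + 0.3·0.1651) ≈ 0.9163
After 'flag': P(spam) = 0.65·0.9163 / (0.65·0.9163 + 0.3·0.0837) ≈ 0.9596
After 'pass': P(spam) = 0.35·0.9596 / (0.35·0.9596 + 0.7·0.0404) ≈ 0.9223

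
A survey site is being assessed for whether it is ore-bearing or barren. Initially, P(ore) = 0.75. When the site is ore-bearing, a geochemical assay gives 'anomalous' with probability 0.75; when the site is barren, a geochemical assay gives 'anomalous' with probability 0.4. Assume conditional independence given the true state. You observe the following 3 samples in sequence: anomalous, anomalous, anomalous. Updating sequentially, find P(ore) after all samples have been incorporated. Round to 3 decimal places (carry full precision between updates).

0.952

Apply Bayes' rule sequentially, carrying P(ore) forward.
After 'anomalous': P(ore) = 0.75·0.7500 / (0.75·0.7500 + 0.4·0.2500) ≈ 0.8491
After 'anomalous': P(ore) = 0.75·0.8491 / (0.75·0.8491 + 0.4·0.1509) ≈ 0.9134
After 'anomalous': P(ore) = 0.75·0.9134 / (0.75·0.9134 + 0.4·0.0866) ≈ 0.9519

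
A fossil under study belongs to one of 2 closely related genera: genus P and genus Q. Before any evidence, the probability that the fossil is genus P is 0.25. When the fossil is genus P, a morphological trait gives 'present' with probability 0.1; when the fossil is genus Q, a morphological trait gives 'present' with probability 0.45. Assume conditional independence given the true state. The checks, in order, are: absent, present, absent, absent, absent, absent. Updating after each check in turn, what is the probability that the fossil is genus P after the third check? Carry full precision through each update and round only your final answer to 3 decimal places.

0.166

After 'absent': P(genus P) = 0.9·0.2500 / (0.9·0.2500 + 0.55·0.7500) ≈ 0.3529
After 'present': P(genus P) = 0.1·0.3529 / (0.1·0.3529 + 0.45·0.6471) ≈ 0.1081
After 'absent': P(genus P) = 0.9·0.1081 / (0.9·0.1081 + 0.55·0.8919) ≈ 0.1655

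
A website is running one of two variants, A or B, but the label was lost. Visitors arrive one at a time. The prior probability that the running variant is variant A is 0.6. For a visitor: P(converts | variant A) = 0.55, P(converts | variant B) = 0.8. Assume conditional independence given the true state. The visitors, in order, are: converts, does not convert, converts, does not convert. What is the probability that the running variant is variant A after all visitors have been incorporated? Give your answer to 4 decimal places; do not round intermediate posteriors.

Apply Bayes' rule sequentially, carrying P(A) forward.
After 'converts': P(A) = 0.55·0.6000 / (0.55·0.6000 + 0.8·0.4000) ≈ 0.5077
After 'does not convert': P(A) = 0.45·0.5077 / (0.45·0.5077 + 0.2·0.4923) ≈ 0.6988
After 'converts': P(A) = 0.55·0.6988 / (0.55·0.6988 + 0.8·0.3012) ≈ 0.6147
After 'does not convert': P(A) = 0.45·0.6147 / (0.45·0.6147 + 0.2·0.3853) ≈ 0.7821

0.7821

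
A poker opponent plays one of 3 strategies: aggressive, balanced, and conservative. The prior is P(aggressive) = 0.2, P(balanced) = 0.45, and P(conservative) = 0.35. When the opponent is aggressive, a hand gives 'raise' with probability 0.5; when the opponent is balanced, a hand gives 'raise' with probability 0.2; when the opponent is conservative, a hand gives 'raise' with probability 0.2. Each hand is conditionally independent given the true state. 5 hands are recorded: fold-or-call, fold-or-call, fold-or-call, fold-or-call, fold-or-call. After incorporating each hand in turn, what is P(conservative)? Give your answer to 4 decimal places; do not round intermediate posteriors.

0.4273

After 'fold-or-call': normaliser = 0.5·0.2000 + 0.8·0.4500 + 0.8·0.3500; P(aggressive) ≈ 0.1351, P(balanced) ≈ 0.4865, P(conservative) ≈ 0.3784
After 'fold-or-call': normaliser = 0.5·0.1351 + 0.8·0.4865 + 0.8·0.3784; P(aggressive) ≈ 0.0890, P(balanced) ≈ 0.5125, P(conservative) ≈ 0.3986
After 'fold-or-call': normaliser = 0.5·0.0890 + 0.8·0.5125 + 0.8·0.3986; P(aggressive) ≈ 0.0575, P(balanced) ≈ 0.5301, P(conservative) ≈ 0.4123
After 'fold-or-call': normaliser = 0.5·0.0575 + 0.8·0.5301 + 0.8·0.4123; P(aggressive) ≈ 0.0367, P(balanced) ≈ 0.5418, P(conservative) ≈ 0.4214
After 'fold-or-call': normaliser = 0.5·0.0367 + 0.8·0.5418 + 0.8·0.4214; P(aggressive) ≈ 0.0233, P(balanced) ≈ 0.5494, P(conservative) ≈ 0.4273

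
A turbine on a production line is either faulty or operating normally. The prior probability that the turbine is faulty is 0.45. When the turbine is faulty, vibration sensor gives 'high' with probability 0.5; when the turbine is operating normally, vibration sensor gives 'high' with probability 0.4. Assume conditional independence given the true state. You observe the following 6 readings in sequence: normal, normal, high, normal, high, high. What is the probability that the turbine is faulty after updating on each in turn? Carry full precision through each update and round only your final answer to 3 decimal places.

0.480

After 'normal': P(faulty) = 0.5·0.4500 / (0.5·0.4500 + 0.6·0.5500) ≈ 0.4054
After 'normal': P(faulty) = 0.5·0.4054 / (0.5·0.4054 + 0.6·0.5946) ≈ 0.3623
After 'high': P(faulty) = 0.5·0.3623 / (0.5·0.3623 + 0.4·0.6377) ≈ 0.4153
After 'normal': P(faulty) = 0.5·0.4153 / (0.5·0.4153 + 0.6·0.5847) ≈ 0.3718
After 'high': P(faulty) = 0.5·0.3718 / (0.5·0.3718 + 0.4·0.6282) ≈ 0.4252
After 'high': P(faulty) = 0.5·0.4252 / (0.5·0.4252 + 0.4·0.5748) ≈ 0.4805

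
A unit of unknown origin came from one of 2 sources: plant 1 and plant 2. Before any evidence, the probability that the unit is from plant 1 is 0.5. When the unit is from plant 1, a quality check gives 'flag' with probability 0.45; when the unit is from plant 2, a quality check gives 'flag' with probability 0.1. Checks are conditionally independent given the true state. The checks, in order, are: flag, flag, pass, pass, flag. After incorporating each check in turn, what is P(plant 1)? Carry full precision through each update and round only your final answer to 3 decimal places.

Each posterior becomes the prior for the next update.
After 'flag': P(plant 1) = 0.45·0.5000 / (0.45·0.5000 + 0.1·0.5000) ≈ 0.8182
After 'flag': P(plant 1) = 0.45·0.8182 / (0.45·0.8182 + 0.1·0.1818) ≈ 0.9529
After 'pass': P(plant 1) = 0.55·0.9529 / (0.55·0.9529 + 0.9·0.0471) ≈ 0.9252
After 'pass': P(plant 1) = 0.55·0.9252 / (0.55·0.9252 + 0.9·0.0748) ≈ 0.8832
After 'flag': P(plant 1) = 0.45·0.8832 / (0.45·0.8832 + 0.1·0.1168) ≈ 0.9715

0.971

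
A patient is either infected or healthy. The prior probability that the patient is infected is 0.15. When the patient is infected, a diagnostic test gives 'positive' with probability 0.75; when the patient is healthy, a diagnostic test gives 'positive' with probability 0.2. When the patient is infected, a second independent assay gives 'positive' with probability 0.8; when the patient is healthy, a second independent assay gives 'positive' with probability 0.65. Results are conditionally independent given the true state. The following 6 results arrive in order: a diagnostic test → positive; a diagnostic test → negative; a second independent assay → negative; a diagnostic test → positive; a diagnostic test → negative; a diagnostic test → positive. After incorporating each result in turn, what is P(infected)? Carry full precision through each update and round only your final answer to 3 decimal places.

0.342

After a diagnostic test='positive': P(infected) = 0.75·0.1500 / (0.75·0.1500 + 0.2·0.8500) ≈ 0.3982
After a diagnostic test='negative': P(infected) = 0.25·0.3982 / (0.25·0.3982 + 0.8·0.6018) ≈ 0.1714
After a second independent assay='negative': P(infected) = 0.2·0.1714 / (0.2·0.1714 + 0.35·0.8286) ≈ 0.1057
After a diagnostic test='positive': P(infected) = 0.75·0.1057 / (0.75·0.1057 + 0.2·0.8943) ≈ 0.3071
After a diagnostic test='negative': P(infected) = 0.25·0.3071 / (0.25·0.3071 + 0.8·0.6929) ≈ 0.1216
After a diagnostic test='positive': P(infected) = 0.75·0.1216 / (0.75·0.1216 + 0.2·0.8784) ≈ 0.3418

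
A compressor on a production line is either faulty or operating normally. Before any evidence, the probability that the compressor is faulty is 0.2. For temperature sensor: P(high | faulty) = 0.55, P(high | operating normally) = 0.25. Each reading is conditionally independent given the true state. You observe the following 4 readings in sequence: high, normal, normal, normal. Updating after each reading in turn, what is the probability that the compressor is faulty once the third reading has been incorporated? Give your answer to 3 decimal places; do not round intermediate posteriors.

0.165

After 'high': P(faulty) = 0.55·0.2000 / (0.55·0.2000 + 0.25·0.8000) ≈ 0.3548
After 'normal': P(faulty) = 0.45·0.3548 / (0.45·0.3548 + 0.75·0.6452) ≈ 0.2481
After 'normal': P(faulty) = 0.45·0.2481 / (0.45·0.2481 + 0.75·0.7519) ≈ 0.1653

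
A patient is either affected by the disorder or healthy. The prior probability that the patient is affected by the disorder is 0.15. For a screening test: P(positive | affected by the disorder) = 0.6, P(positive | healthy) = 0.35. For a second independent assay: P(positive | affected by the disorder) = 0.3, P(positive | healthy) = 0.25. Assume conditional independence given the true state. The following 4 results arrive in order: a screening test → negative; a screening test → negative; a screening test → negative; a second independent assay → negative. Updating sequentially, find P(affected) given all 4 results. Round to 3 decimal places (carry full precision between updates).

0.037

After a screening test='negative': P(affected) = 0.4·0.1500 / (0.4·0.1500 + 0.65·0.8500) ≈ 0.0980
After a screening test='negative': P(affected) = 0.4·0.0980 / (0.4·0.0980 + 0.65·0.9020) ≈ 0.0626
After a screening test='negative': P(affected) = 0.4·0.0626 / (0.4·0.0626 + 0.65·0.9374) ≈ 0.0395
After a second independent assay='negative': P(affected) = 0.7·0.0395 / (0.7·0.0395 + 0.75·0.9605) ≈ 0.0370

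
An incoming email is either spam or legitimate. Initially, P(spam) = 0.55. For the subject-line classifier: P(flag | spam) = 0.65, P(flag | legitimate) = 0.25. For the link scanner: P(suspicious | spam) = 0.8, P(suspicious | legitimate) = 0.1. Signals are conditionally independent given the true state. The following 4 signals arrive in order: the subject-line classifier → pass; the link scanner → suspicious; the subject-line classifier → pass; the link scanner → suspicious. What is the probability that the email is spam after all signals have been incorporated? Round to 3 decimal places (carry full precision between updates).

After the subject-line classifier='pass': P(spam) = 0.35·0.5500 / (0.35·0.5500 + 0.75·0.4500) ≈ 0.3632
After the link scanner='suspicious': P(spam) = 0.8·0.3632 / (0.8·0.3632 + 0.1·0.6368) ≈ 0.8202
After the subject-line classifier='pass': P(spam) = 0.35·0.8202 / (0.35·0.8202 + 0.75·0.1798) ≈ 0.6804
After the link scanner='suspicious': P(spam) = 0.8·0.6804 / (0.8·0.6804 + 0.1·0.3196) ≈ 0.9446

0.945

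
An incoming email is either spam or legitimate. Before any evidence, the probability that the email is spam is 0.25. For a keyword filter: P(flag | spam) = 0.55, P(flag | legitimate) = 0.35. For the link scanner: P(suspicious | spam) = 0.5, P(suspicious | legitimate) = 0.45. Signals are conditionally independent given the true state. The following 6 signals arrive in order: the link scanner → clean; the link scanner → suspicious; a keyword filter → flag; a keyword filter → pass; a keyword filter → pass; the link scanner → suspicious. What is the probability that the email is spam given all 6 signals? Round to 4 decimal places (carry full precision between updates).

0.2198

After the link scanner='clean': P(spam) = 0.5·0.2500 / (0.5·0.2500 + 0.55·0.7500) ≈ 0.2326
After the link scanner='suspicious': P(spam) = 0.5·0.2326 / (0.5·0.2326 + 0.45·0.7674) ≈ 0.2519
After a keyword filter='flag': P(spam) = 0.55·0.2519 / (0.55·0.2519 + 0.35·0.7481) ≈ 0.3460
After a keyword filter='pass': P(spam) = 0.45·0.3460 / (0.45·0.3460 + 0.65·0.6540) ≈ 0.2681
After a keyword filter='pass': P(spam) = 0.45·0.2681 / (0.45·0.2681 + 0.65·0.7319) ≈ 0.2023
After the link scanner='suspicious': P(spam) = 0.5·0.2023 / (0.5·0.2023 + 0.45·0.7977) ≈ 0.2198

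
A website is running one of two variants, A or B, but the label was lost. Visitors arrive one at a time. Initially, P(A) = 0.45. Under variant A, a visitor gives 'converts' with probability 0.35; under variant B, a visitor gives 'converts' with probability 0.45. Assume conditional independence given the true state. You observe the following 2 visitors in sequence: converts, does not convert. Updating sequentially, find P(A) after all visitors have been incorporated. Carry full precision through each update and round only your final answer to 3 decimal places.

0.429

After 'converts': P(A) = 0.35·0.4500 / (0.35·0.4500 + 0.45·0.5500) ≈ 0.3889
After 'does not convert': P(A) = 0.65·0.3889 / (0.65·0.3889 + 0.55·0.6111) ≈ 0.4292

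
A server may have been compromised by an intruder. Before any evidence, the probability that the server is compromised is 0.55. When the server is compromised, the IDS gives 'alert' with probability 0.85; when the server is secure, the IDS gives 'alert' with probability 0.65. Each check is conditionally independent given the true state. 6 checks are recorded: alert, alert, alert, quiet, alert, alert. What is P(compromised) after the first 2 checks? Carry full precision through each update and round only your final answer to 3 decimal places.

After 'alert': P(compromised) = 0.85·0.5500 / (0.85·0.5500 + 0.65·0.4500) ≈ 0.6151
After 'alert': P(compromised) = 0.85·0.6151 / (0.85·0.6151 + 0.65·0.3849) ≈ 0.6764

0.676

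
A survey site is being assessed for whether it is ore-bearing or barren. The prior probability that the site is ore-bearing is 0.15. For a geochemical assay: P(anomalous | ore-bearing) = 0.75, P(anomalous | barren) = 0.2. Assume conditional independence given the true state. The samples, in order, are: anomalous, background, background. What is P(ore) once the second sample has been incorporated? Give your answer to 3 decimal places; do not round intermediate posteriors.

0.171

After 'anomalous': P(ore) = 0.75·0.1500 / (0.75·0.1500 + 0.2·0.8500) ≈ 0.3982
After 'background': P(ore) = 0.25·0.3982 / (0.25·0.3982 + 0.8·0.6018) ≈ 0.1714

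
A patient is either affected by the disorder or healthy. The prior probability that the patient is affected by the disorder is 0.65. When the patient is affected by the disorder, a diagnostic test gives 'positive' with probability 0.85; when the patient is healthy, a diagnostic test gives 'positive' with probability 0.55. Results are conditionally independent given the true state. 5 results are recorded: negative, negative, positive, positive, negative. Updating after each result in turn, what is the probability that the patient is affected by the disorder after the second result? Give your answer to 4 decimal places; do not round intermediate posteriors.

0.1711

After 'negative': P(affected) = 0.15·0.6500 / (0.15·0.6500 + 0.45·0.3500) ≈ 0.3824
After 'negative': P(affected) = 0.15·0.3824 / (0.15·0.3824 + 0.45·0.6176) ≈ 0.1711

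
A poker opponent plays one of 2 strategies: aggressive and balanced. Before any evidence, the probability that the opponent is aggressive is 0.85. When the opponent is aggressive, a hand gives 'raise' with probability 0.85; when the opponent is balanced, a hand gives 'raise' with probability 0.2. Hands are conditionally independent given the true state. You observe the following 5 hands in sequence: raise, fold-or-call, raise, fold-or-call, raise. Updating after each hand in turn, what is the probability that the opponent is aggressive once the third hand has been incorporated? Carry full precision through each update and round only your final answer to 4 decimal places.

0.9505

After 'raise': P(aggressive) = 0.85·0.8500 / (0.85·0.8500 + 0.2·0.1500) ≈ 0.9601
After 'fold-or-call': P(aggressive) = 0.15·0.9601 / (0.15·0.9601 + 0.8·0.0399) ≈ 0.8187
After 'raise': P(aggressive) = 0.85·0.8187 / (0.85·0.8187 + 0.2·0.1813) ≈ 0.9505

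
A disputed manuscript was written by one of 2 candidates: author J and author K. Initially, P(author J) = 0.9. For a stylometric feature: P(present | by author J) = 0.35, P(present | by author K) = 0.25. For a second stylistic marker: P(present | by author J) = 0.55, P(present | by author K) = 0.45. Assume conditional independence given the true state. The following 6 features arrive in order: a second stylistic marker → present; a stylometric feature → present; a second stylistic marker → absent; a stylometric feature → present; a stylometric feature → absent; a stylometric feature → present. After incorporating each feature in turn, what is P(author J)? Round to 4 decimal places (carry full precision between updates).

After a second stylistic marker='present': P(author J) = 0.55·0.9000 / (0.55·0.9000 + 0.45·0.1000) ≈ 0.9167
After a stylometric feature='present': P(author J) = 0.35·0.9167 / (0.35·0.9167 + 0.25·0.0833) ≈ 0.9390
After a second stylistic marker='absent': P(author J) = 0.45·0.9390 / (0.45·0.9390 + 0.55·0.0610) ≈ 0.9265
After a stylometric feature='present': P(author J) = 0.35·0.9265 / (0.35·0.9265 + 0.25·0.0735) ≈ 0.9464
After a stylometric feature='absent': P(author J) = 0.65·0.9464 / (0.65·0.9464 + 0.75·0.0536) ≈ 0.9386
After a stylometric feature='present': P(author J) = 0.35·0.9386 / (0.35·0.9386 + 0.25·0.0614) ≈ 0.9554

0.9554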